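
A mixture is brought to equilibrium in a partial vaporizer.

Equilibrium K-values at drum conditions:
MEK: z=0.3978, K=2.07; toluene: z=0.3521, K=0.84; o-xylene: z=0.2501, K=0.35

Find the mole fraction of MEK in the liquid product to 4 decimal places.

Material balance + equilibrium reduce to Σ zᵢ(Kᵢ−1)/(1+V/F(Kᵢ−1)) = 0.
Check two-phase: ΣzᵢKᵢ = 1.2067 > 1 and Σzᵢ/Kᵢ = 1.3259 > 1, so g(0) = 0.2067 > 0 and g(1) = -0.3259 < 0.
Iterate (Newton) starting at V/F = 0.48:
  V/F = 0.4800: g = -0.01609, g' = -0.4326 → V/F = 0.4428
  V/F = 0.4428: g = -0.00008, g' = -0.4285 → V/F = 0.4426
Converged at V/F = 0.4426.
Compositions from xᵢ = zᵢ/(1+V/F(Kᵢ−1)), yᵢ = Kᵢxᵢ:
  MEK: x = 0.2700, y = 0.5588
  toluene: x = 0.3789, y = 0.3183
  o-xylene: x = 0.3511, y = 0.1229

x_MEK = 0.2700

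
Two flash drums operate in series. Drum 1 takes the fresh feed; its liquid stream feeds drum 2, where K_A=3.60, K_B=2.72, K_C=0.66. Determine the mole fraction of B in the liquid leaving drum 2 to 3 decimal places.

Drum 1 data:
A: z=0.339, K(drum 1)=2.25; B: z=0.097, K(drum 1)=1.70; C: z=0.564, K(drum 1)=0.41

x_B (drum 2) = 0.037

Drum 1:
Newton–Raphson from ψ₁ = 0.6:
  ψ₁ = 0.600: g = -0.2251, g' = -0.667 → ψ₁ = 0.262
  ψ₁ = 0.262: g = -0.0173, g' = -0.609 → ψ₁ = 0.234
Converged at ψ₁ = 0.234.
Drum-1 compositions:
  A: x = 0.262, y = 0.590
  B: x = 0.083, y = 0.142
  C: x = 0.654, y = 0.268
Drum-2 feed = drum-1 liquid: z₂ = (0.2622, 0.0833, 0.6544).
Drum 2:
Rachford–Rice: g(ψ₂) = Σ zᵢ(Kᵢ−1)/(1+ψ₂(Kᵢ−1)) = 0.
Feasibility: ΣzᵢKᵢ = 1.603, Σzᵢ/Kᵢ = 1.095 — both > 1, two phases present.
Newton–Raphson from ψ₂ = 0.5:
  ψ₂ = 0.500: g = 0.1054, g' = -0.516 → ψ₂ = 0.704
  ψ₂ = 0.704: g = 0.0131, g' = -0.402 → ψ₂ = 0.737
Converged at ψ₂ = 0.737.
  A: x = 0.090, y = 0.324
  B: x = 0.037, y = 0.100
  C: x = 0.873, y = 0.576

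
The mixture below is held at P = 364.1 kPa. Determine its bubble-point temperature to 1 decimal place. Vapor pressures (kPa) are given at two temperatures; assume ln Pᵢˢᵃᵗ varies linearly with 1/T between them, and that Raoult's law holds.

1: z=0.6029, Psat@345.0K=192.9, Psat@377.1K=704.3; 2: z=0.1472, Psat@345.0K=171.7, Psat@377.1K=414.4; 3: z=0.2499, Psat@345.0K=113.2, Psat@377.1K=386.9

Bubble-point temperature: ΣzᵢPᵢˢᵃᵗ(T) = P. Interpolate ln Pᵢˢᵃᵗ = aᵢ + bᵢ/T.
  T = 345.0 K: ΣzᵢPᵢˢᵃᵗ = 169.86 kPa
  T = 377.1 K: ΣzᵢPᵢˢᵃᵗ = 582.31 kPa
  T = 361.1 K: ΣzᵢPᵢˢᵃᵗ = 323.12 kPa
  T = 369.1 K: ΣzᵢPᵢˢᵃᵗ = 436.34 kPa
  T = 365.1 K: ΣzᵢPᵢˢᵃᵗ = 376.06 kPa
  T = 363.1 K: ΣzᵢPᵢˢᵃᵗ = 348.72 kPa
Interpolating between 363.1 K and 365.1 K gives T ≈ 364.2 K.

T = 364.2 K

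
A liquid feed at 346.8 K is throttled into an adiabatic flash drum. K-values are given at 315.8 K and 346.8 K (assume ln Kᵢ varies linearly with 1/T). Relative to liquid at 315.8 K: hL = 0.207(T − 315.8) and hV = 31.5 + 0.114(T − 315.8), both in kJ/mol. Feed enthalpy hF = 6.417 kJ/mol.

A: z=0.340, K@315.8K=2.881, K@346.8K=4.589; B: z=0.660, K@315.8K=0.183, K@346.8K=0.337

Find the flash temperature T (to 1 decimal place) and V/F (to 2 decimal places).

T = 324.5 K, V/F = 0.15

Adiabatic flash: solve Rachford–Rice at each trial T, then check hF = ψ·hV(T) + (1−ψ)·hL(T).
  T = 315.8 K: K = (2.881, 0.183), RR gives ψ = 0.065, H_out = 2.056 kJ/mol
  T = 346.8 K: K = (4.589, 0.337), RR gives ψ = 0.329, H_out = 15.830 kJ/mol
  T = 331.3 K: K = (3.676, 0.252), RR gives ψ = 0.208, H_out = 9.456 kJ/mol
  T = 323.6 K: K = (3.266, 0.216), RR gives ψ = 0.142, H_out = 5.994 kJ/mol
  T = 327.5 K: K = (3.470, 0.234), RR gives ψ = 0.176, H_out = 7.787 kJ/mol
  T = 325.6 K: K = (3.370, 0.225), RR gives ψ = 0.160, H_out = 6.925 kJ/mol
Linear interpolation between T = 323.6 (H_out = 5.994) and T = 325.6 (H_out = 6.925) on hF = 6.417 gives T ≈ 324.5 K, at which ψ = 0.15.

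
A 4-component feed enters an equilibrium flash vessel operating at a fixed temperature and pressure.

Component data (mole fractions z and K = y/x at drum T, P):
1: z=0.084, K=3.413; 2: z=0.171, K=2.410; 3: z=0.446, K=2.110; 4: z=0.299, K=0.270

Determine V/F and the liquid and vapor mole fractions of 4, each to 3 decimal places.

V/F = 0.728, x_4 = 0.639, y_4 = 0.172

Newton iteration, V/F⁰ = 0.64:
  V/F = 0.640: g = 0.0862, g' = -0.919 → V/F = 0.734
  V/F = 0.734: g = -0.0056, g' = -1.052 → V/F = 0.728
Converged at V/F = 0.728.
Compositions from xᵢ = zᵢ/(1+V/F(Kᵢ−1)), yᵢ = Kᵢxᵢ:
  1: x = 0.030, y = 0.104
  2: x = 0.084, y = 0.203
  3: x = 0.247, y = 0.520
  4: x = 0.639, y = 0.172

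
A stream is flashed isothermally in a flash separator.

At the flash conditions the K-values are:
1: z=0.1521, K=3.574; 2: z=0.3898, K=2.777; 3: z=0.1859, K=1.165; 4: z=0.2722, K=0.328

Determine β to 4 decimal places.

β = 0.8490

Let β = V/F and solve Σ zᵢ(Kᵢ−1)/(1+β(Kᵢ−1)) = 0.
Feasibility: ΣzᵢKᵢ = 1.9319, Σzᵢ/Kᵢ = 1.1724 — both > 1, two phases present.
Iterate (Newton) starting at β = 0.52:
  β = 0.5200: g = 0.27451, g' = -0.8115 → β = 0.8583
  β = 0.8583: g = -0.00901, g' = -0.9810 → β = 0.8491
  β = 0.8491: g = -0.00007, g' = -0.9654 → β = 0.8490
Converged at β = 0.8490.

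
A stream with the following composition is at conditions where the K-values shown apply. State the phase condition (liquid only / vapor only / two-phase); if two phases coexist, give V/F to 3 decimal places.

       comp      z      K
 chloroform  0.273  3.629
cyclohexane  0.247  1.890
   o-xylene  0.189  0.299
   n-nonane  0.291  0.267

two-phase, V/F = 0.425

ΣzᵢKᵢ = 1.592; Σzᵢ/Kᵢ = 1.928.
Both exceed 1, so a two-phase solution exists.
Rachford–Rice: g(ψ) = Σ zᵢ(Kᵢ−1)/(1+ψ(Kᵢ−1)) = 0.
Newton–Raphson from ψ = 0.5:
  ψ = 0.500: g = -0.0785, g' = -1.056 → ψ = 0.426
  ψ = 0.426: g = -0.0008, g' = -1.042 → ψ = 0.425
Converged at ψ = 0.425.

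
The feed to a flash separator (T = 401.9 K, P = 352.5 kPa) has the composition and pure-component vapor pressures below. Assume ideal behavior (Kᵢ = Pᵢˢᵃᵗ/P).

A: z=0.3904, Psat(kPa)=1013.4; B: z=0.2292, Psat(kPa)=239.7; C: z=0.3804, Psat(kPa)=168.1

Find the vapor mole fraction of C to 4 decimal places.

Raoult's law: Kᵢ = Pᵢˢᵃᵗ/P = Pᵢˢᵃᵗ/352.5.
  K_A = 1013.4/352.5 = 2.874894, K_B = 239.7/352.5 = 0.680000, K_C = 168.1/352.5 = 0.476879
Rachford–Rice: g(ψ) = Σ zᵢ(Kᵢ−1)/(1+ψ(Kᵢ−1)) = 0.
Check two-phase: ΣzᵢKᵢ = 1.4596 > 1 and Σzᵢ/Kᵢ = 1.2705 > 1, so g(0) = 0.4596 > 0 and g(1) = -0.2705 < 0.
Iterate (Newton) starting at ψ = 0.5:
  ψ = 0.5000: g = 0.02100, g' = -0.5898 → ψ = 0.5356
  ψ = 0.5356: g = 0.00024, g' = -0.5767 → ψ = 0.5360
Converged at ψ = 0.5360.
Compositions from xᵢ = zᵢ/(1+ψ(Kᵢ−1)), yᵢ = Kᵢxᵢ:
  A: x = 0.1947, y = 0.5598
  B: x = 0.2767, y = 0.1881
  C: x = 0.5286, y = 0.2521

y_C = 0.2521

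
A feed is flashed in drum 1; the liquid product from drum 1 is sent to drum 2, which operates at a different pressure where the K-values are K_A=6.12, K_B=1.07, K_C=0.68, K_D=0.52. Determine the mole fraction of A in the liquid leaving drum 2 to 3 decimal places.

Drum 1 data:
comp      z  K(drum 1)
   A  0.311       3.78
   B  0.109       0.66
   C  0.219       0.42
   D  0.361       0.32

Drum 1:
Rachford–Rice: g(ψ₁) = Σ zᵢ(Kᵢ−1)/(1+ψ₁(Kᵢ−1)) = 0.
Check two-phase: ΣzᵢKᵢ = 1.455 > 1 and Σzᵢ/Kᵢ = 1.897 > 1, so g(0) = 0.455 > 0 and g(1) = -0.897 < 0.
Iterate (Newton) starting at ψ₁ = 0.69:
  ψ₁ = 0.690: g = -0.4264, g' = -1.101 → ψ₁ = 0.303
  ψ₁ = 0.303: g = -0.0350, g' = -1.097 → ψ₁ = 0.271
  ψ₁ = 0.271: g = 0.0008, g' = -1.152 → ψ₁ = 0.272
Converged at ψ₁ = 0.272.
Drum-1 compositions:
  A: x = 0.177, y = 0.670
  B: x = 0.120, y = 0.079
  C: x = 0.260, y = 0.109
  D: x = 0.443, y = 0.142
Drum-2 feed = drum-1 liquid: z₂ = (0.1772, 0.1201, 0.2599, 0.4428).
Drum 2:
Newton–Raphson from ψ₂ = 0.67:
  ψ₂ = 0.670: g = -0.2063, g' = -0.502 → ψ₂ = 0.259
  ψ₂ = 0.259: g = 0.0649, g' = -1.024 → ψ₂ = 0.322
  ψ₂ = 0.322: g = 0.0063, g' = -0.838 → ψ₂ = 0.330
Converged at ψ₂ = 0.330.
  A: x = 0.066, y = 0.403
  B: x = 0.117, y = 0.126
  C: x = 0.291, y = 0.198
  D: x = 0.526, y = 0.274

x_A (drum 2) = 0.066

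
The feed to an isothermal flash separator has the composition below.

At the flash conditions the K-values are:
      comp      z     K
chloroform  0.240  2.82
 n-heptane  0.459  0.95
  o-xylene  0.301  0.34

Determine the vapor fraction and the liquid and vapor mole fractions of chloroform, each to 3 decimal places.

Material balance + equilibrium reduce to Σ zᵢ(Kᵢ−1)/(1+ψ(Kᵢ−1)) = 0.
g(0) = ΣzᵢKᵢ − 1 = 0.215 and g(1) = 1 − Σzᵢ/Kᵢ = -0.454, so a root lies in (0, 1).
Iterate (Newton) starting at ψ = 0.5:
  ψ = 0.500: g = -0.0914, g' = -0.511 → ψ = 0.321
  ψ = 0.321: g = 0.0002, g' = -0.529 → ψ = 0.322
Converged at ψ = 0.322.
Compositions from xᵢ = zᵢ/(1+ψ(Kᵢ−1)), yᵢ = Kᵢxᵢ:
  chloroform: x = 0.151, y = 0.427
  n-heptane: x = 0.467, y = 0.443
  o-xylene: x = 0.382, y = 0.130

ψ = 0.322, x_chloroform = 0.151, y_chloroform = 0.427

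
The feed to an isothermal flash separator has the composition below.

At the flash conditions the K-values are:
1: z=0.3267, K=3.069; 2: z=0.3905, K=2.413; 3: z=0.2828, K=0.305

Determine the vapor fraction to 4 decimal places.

ψ = 0.8631

Material balance + equilibrium reduce to Σ zᵢ(Kᵢ−1)/(1+ψ(Kᵢ−1)) = 0.
Check two-phase: ΣzᵢKᵢ = 2.0312 > 1 and Σzᵢ/Kᵢ = 1.1955 > 1, so g(0) = 1.0312 > 0 and g(1) = -0.1955 < 0.
Iterate (Newton) starting at ψ = 0.5:
  ψ = 0.5000: g = 0.35436, g' = -0.9264 → ψ = 0.8825
  ψ = 0.8825: g = -0.02355, g' = -1.2432 → ψ = 0.8636
  ψ = 0.8636: g = -0.00049, g' = -1.1927 → ψ = 0.8631
Converged at ψ = 0.8631.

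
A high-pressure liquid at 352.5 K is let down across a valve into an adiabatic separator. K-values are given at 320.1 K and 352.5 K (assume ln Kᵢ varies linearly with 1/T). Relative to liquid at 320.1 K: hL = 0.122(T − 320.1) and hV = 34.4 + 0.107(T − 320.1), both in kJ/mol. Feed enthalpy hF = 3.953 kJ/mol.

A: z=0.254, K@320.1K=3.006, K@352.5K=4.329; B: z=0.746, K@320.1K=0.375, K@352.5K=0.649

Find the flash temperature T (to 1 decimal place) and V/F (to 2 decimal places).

Adiabatic flash: solve Rachford–Rice at each trial T, then check hF = ψ·hV(T) + (1−ψ)·hL(T).
  T = 320.1 K: K = (3.006, 0.375), RR gives ψ = 0.035, H_out = 1.187 kJ/mol
  T = 352.5 K: K = (4.329, 0.649), RR gives ψ = 0.500, H_out = 20.895 kJ/mol
  T = 336.3 K: K = (3.639, 0.500), RR gives ψ = 0.225, H_out = 9.669 kJ/mol
  T = 328.2 K: K = (3.315, 0.435), RR gives ψ = 0.127, H_out = 5.340 kJ/mol
  T = 324.1 K: K = (3.157, 0.404), RR gives ψ = 0.080, H_out = 3.237 kJ/mol
  T = 326.1 K: K = (3.234, 0.419), RR gives ψ = 0.103, H_out = 4.260 kJ/mol
Linear interpolation between T = 324.1 (H_out = 3.237) and T = 326.1 (H_out = 4.260) on hF = 3.953 gives T ≈ 325.5 K, at which ψ = 0.10.

T = 325.5 K, V/F = 0.10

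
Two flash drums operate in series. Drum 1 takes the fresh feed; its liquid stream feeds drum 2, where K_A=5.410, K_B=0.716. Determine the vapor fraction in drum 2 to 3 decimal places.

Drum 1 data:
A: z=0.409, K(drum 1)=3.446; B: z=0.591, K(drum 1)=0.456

V/F (drum 2) = 0.455

Drum 1:
Let ψ₁ = V/F and solve Σ zᵢ(Kᵢ−1)/(1+ψ₁(Kᵢ−1)) = 0.
Feasibility: ΣzᵢKᵢ = 1.679, Σzᵢ/Kᵢ = 1.415 — both > 1, two phases present.
Binary case is linear: z₁(K₁−1)(1+ψ₁(K₂−1)) + z₂(K₂−1)(1+ψ₁(K₁−1)) = 0
⇒ ψ₁ = [z₁(K₁−1)+z₂(K₂−1)] / [−(K₁−1)(K₂−1)] = 0.6789/1.3306 = 0.510
Drum-1 compositions:
  A: x = 0.182, y = 0.627
  B: x = 0.818, y = 0.373
Drum-2 feed = drum-1 liquid: z₂ = (0.1819, 0.8181).
Drum 2:
Let ψ₂ = V/F and solve Σ zᵢ(Kᵢ−1)/(1+ψ₂(Kᵢ−1)) = 0.
Feasibility: ΣzᵢKᵢ = 1.570, Σzᵢ/Kᵢ = 1.176 — both > 1, two phases present.
Iterate (Newton) starting at ψ₂ = 0.5:
  ψ₂ = 0.500: g = -0.0204, g' = -0.434 → ψ₂ = 0.453
  ψ₂ = 0.453: g = 0.0011, g' = -0.481 → ψ₂ = 0.455
Converged at ψ₂ = 0.455.
  A: x = 0.061, y = 0.327
  B: x = 0.939, y = 0.673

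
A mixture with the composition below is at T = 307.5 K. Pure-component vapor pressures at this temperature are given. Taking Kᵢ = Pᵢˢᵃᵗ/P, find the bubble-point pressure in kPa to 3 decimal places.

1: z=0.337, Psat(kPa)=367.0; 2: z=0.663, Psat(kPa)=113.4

At the bubble point ψ → 0, so ΣzᵢKᵢ = 1 with Kᵢ = Pᵢˢᵃᵗ/P ⇒ P = ΣzᵢPᵢˢᵃᵗ.
P = 0.337·367.0 + 0.663·113.4 = 198.863 kPa

Pbub = 198.863 kPa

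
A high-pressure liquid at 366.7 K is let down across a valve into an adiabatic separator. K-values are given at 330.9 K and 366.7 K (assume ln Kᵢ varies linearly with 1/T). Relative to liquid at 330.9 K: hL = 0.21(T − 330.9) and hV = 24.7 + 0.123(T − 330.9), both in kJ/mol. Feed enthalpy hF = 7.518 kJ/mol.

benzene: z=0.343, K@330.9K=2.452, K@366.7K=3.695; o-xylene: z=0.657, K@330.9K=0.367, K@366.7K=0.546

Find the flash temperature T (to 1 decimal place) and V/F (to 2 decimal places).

Adiabatic flash: solve Rachford–Rice at each trial T, then check hF = ψ·hV(T) + (1−ψ)·hL(T).
  T = 330.9 K: K = (2.452, 0.367), RR gives ψ = 0.089, H_out = 2.208 kJ/mol
  T = 366.7 K: K = (3.695, 0.546), RR gives ψ = 0.512, H_out = 18.564 kJ/mol
  T = 348.8 K: K = (3.042, 0.452), RR gives ψ = 0.304, H_out = 10.804 kJ/mol
  T = 339.9 K: K = (2.740, 0.409), RR gives ψ = 0.203, H_out = 6.737 kJ/mol
  T = 344.4 K: K = (2.891, 0.430), RR gives ψ = 0.255, H_out = 8.829 kJ/mol
  T = 342.1 K: K = (2.813, 0.419), RR gives ψ = 0.228, H_out = 7.770 kJ/mol
Linear interpolation between T = 339.9 (H_out = 6.737) and T = 342.1 (H_out = 7.770) on hF = 7.518 gives T ≈ 341.6 K, at which ψ = 0.22.

T = 341.6 K, V/F = 0.22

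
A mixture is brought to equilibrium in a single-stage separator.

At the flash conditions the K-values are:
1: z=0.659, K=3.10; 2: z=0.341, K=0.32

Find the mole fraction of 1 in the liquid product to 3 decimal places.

Rachford–Rice: g(ψ) = Σ zᵢ(Kᵢ−1)/(1+ψ(Kᵢ−1)) = 0.
Check two-phase: ΣzᵢKᵢ = 2.152 > 1 and Σzᵢ/Kᵢ = 1.278 > 1, so g(0) = 1.152 > 0 and g(1) = -0.278 < 0.
Newton iteration, ψ⁰ = 0.66:
  ψ = 0.660: g = 0.1593, g' = -1.029 → ψ = 0.815
  ψ = 0.815: g = -0.0095, g' = -1.188 → ψ = 0.807
Converged at ψ = 0.807.
Compositions from xᵢ = zᵢ/(1+ψ(Kᵢ−1)), yᵢ = Kᵢxᵢ:
  1: x = 0.245, y = 0.758
  2: x = 0.755, y = 0.242

x_1 = 0.245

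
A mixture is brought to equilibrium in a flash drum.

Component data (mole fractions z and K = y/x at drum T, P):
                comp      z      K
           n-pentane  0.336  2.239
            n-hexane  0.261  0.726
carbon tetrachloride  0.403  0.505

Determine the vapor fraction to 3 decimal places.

ψ = 0.280

Rachford–Rice: g(ψ) = Σ zᵢ(Kᵢ−1)/(1+ψ(Kᵢ−1)) = 0.
Feasibility: ΣzᵢKᵢ = 1.145, Σzᵢ/Kᵢ = 1.308 — both > 1, two phases present.
Iterate (Newton) starting at ψ = 0.35:
  ψ = 0.350: g = -0.0300, g' = -0.419 → ψ = 0.278
  ψ = 0.278: g = 0.0007, g' = -0.441 → ψ = 0.280
Converged at ψ = 0.280.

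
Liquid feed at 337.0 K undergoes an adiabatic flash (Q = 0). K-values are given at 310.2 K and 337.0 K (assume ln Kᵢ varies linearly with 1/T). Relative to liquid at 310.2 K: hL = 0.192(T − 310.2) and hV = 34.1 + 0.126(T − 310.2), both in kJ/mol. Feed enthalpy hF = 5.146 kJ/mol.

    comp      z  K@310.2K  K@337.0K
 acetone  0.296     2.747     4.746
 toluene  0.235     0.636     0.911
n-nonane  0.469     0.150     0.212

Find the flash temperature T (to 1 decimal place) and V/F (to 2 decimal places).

T = 316.5 K, V/F = 0.12

Adiabatic flash: solve Rachford–Rice at each trial T, then check hF = ψ·hV(T) + (1−ψ)·hL(T).
  T = 310.2 K: K = (2.747, 0.636, 0.150), RR gives ψ = 0.027, H_out = 0.904 kJ/mol
  T = 337.0 K: K = (4.746, 0.911, 0.212), RR gives ψ = 0.312, H_out = 15.226 kJ/mol
  T = 323.6 K: K = (3.652, 0.767, 0.180), RR gives ψ = 0.196, H_out = 9.098 kJ/mol
  T = 316.9 K: K = (3.177, 0.700, 0.164), RR gives ψ = 0.122, H_out = 5.381 kJ/mol
  T = 313.5 K: K = (2.953, 0.667, 0.157), RR gives ψ = 0.077, H_out = 3.228 kJ/mol
  T = 315.2 K: K = (3.064, 0.683, 0.161), RR gives ψ = 0.100, H_out = 4.331 kJ/mol
Linear interpolation between T = 315.2 (H_out = 4.331) and T = 316.9 (H_out = 5.381) on hF = 5.146 gives T ≈ 316.5 K, at which ψ = 0.12.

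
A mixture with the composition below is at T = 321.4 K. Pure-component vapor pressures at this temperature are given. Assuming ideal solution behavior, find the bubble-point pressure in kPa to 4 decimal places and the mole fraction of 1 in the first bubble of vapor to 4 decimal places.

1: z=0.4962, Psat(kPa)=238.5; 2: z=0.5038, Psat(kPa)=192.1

At the bubble point ψ → 0, so ΣzᵢKᵢ = 1 with Kᵢ = Pᵢˢᵃᵗ/P ⇒ P = ΣzᵢPᵢˢᵃᵗ.
P = 0.4962·238.5 + 0.5038·192.1 = 215.1237 kPa
yᵢ = zᵢPᵢˢᵃᵗ/P ⇒ y_1 = 0.4962·238.5/215.1237 = 0.5501

Pbub = 215.1237 kPa, y_1 = 0.5501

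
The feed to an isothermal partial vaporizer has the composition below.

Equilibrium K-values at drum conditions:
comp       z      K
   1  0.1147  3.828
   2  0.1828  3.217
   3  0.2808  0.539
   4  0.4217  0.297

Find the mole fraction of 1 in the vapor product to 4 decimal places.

y_1 = 0.2803

Newton–Raphson from V/F = 0.5:
  V/F = 0.5000: g = -0.29879, g' = -0.9559 → V/F = 0.1874
  V/F = 0.1874: g = 0.01518, g' = -1.1882 → V/F = 0.2002
  V/F = 0.2002: g = 0.00019, g' = -1.1597 → V/F = 0.2004
Converged at V/F = 0.2004.
Compositions from xᵢ = zᵢ/(1+V/F(Kᵢ−1)), yᵢ = Kᵢxᵢ:
  1: x = 0.0732, y = 0.2803
  2: x = 0.1266, y = 0.4072
  3: x = 0.3094, y = 0.1668
  4: x = 0.4908, y = 0.1458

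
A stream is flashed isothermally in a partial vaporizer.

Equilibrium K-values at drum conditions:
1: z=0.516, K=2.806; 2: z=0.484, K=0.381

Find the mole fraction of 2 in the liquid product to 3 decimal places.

x_2 = 0.745

Let β = V/F and solve Σ zᵢ(Kᵢ−1)/(1+β(Kᵢ−1)) = 0.
Check two-phase: ΣzᵢKᵢ = 1.632 > 1 and Σzᵢ/Kᵢ = 1.454 > 1, so g(0) = 0.632 > 0 and g(1) = -0.454 < 0.
Binary case is linear: z₁(K₁−1)(1+β(K₂−1)) + z₂(K₂−1)(1+β(K₁−1)) = 0
⇒ β = [z₁(K₁−1)+z₂(K₂−1)] / [−(K₁−1)(K₂−1)] = 0.6323/1.1179 = 0.566
Compositions from xᵢ = zᵢ/(1+β(Kᵢ−1)), yᵢ = Kᵢxᵢ:
  1: x = 0.255, y = 0.716
  2: x = 0.745, y = 0.284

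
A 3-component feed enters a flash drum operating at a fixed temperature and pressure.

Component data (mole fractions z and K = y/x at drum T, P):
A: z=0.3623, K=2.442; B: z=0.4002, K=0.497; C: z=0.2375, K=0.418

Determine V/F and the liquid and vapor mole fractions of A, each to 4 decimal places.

V/F = 0.2377, x_A = 0.2698, y_A = 0.6589

Material balance + equilibrium reduce to Σ zᵢ(Kᵢ−1)/(1+V/F(Kᵢ−1)) = 0.
Feasibility: ΣzᵢKᵢ = 1.1829, Σzᵢ/Kᵢ = 1.5218 — both > 1, two phases present.
Newton iteration, V/F⁰ = 0.65:
  V/F = 0.6500: g = -0.25175, g' = -0.6324 → V/F = 0.2519
  V/F = 0.2519: g = -0.00925, g' = -0.6486 → V/F = 0.2376
  V/F = 0.2376: g = 0.00006, g' = -0.6568 → V/F = 0.2377
Converged at V/F = 0.2377.
Compositions from xᵢ = zᵢ/(1+V/F(Kᵢ−1)), yᵢ = Kᵢxᵢ:
  A: x = 0.2698, y = 0.6589
  B: x = 0.4546, y = 0.2259
  C: x = 0.2756, y = 0.1152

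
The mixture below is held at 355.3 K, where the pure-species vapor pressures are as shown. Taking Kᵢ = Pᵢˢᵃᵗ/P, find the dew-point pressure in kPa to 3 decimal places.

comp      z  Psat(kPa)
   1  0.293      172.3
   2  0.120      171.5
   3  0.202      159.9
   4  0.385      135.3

At the dew point ψ → 1, so Σzᵢ/Kᵢ = 1 with Kᵢ = Pᵢˢᵃᵗ/P ⇒ 1/P = Σzᵢ/Pᵢˢᵃᵗ.
1/P = 0.293/172.3 + 0.120/171.5 + 0.202/159.9 + 0.385/135.3 = 0.006509 ⇒ P = 153.632 kPa

Pdew = 153.632 kPa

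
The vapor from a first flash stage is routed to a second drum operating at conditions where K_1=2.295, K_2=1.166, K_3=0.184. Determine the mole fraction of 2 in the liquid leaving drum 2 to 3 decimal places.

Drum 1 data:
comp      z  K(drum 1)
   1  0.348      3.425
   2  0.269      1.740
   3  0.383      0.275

Drum 1:
Newton–Raphson from ψ₁ = 0.55:
  ψ₁ = 0.550: g = 0.0413, g' = -1.007 → ψ₁ = 0.591
  ψ₁ = 0.591: g = -0.0005, g' = -1.033 → ψ₁ = 0.590
Converged at ψ₁ = 0.590.
Drum-1 compositions:
  1: x = 0.143, y = 0.490
  2: x = 0.187, y = 0.326
  3: x = 0.670, y = 0.184
Drum-2 feed = drum-1 vapor: z₂ = (0.4901, 0.3257, 0.1842).
Drum 2:
Rachford–Rice: g(ψ₂) = Σ zᵢ(Kᵢ−1)/(1+ψ₂(Kᵢ−1)) = 0.
Check two-phase: ΣzᵢKᵢ = 1.538 > 1 and Σzᵢ/Kᵢ = 1.494 > 1, so g(0) = 0.538 > 0 and g(1) = -0.494 < 0.
Iterate (Newton) starting at ψ₂ = 0.59:
  ψ₂ = 0.590: g = 0.1192, g' = -0.728 → ψ₂ = 0.754
  ψ₂ = 0.754: g = -0.0213, g' = -1.046 → ψ₂ = 0.734
  ψ₂ = 0.734: g = -0.0006, g' = -0.984 → ψ₂ = 0.733
Converged at ψ₂ = 0.733.
  1: x = 0.251, y = 0.577
  2: x = 0.290, y = 0.339
  3: x = 0.458, y = 0.084

x_2 (drum 2) = 0.290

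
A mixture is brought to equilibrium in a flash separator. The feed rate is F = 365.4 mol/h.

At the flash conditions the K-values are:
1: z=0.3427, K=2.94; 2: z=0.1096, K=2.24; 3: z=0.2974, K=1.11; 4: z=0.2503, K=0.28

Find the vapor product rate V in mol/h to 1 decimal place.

Material balance + equilibrium reduce to Σ zᵢ(Kᵢ−1)/(1+ψ(Kᵢ−1)) = 0.
g(0) = ΣzᵢKᵢ − 1 = 0.6532 and g(1) = 1 − Σzᵢ/Kᵢ = -0.3273, so a root lies in (0, 1).
Newton iteration, ψ⁰ = 0.5:
  ψ = 0.5000: g = 0.17079, g' = -0.7166 → ψ = 0.7383
  ψ = 0.7383: g = -0.01023, g' = -0.8584 → ψ = 0.7264
  ψ = 0.7264: g = -0.00010, g' = -0.8423 → ψ = 0.7263
Converged at ψ = 0.7263.
Then V = ψ·F = 0.7263·365.4 = 265.4 mol/h and L = F − V = 100.0 mol/h.

V = 265.4 mol/h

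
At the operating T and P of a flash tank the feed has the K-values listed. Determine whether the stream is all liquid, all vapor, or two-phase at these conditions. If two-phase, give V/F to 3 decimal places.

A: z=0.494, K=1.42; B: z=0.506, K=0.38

all liquid

ΣzᵢKᵢ = 0.894; Σzᵢ/Kᵢ = 1.679.
Since ΣzᵢKᵢ < 1 the mixture is below its bubble point — single liquid phase.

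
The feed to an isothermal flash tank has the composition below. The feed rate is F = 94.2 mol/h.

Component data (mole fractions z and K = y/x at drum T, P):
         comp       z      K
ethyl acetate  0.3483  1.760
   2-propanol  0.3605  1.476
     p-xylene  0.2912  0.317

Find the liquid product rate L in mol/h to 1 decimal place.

L = 41.6 mol/h

Let β = V/F and solve Σ zᵢ(Kᵢ−1)/(1+β(Kᵢ−1)) = 0.
g(0) = ΣzᵢKᵢ − 1 = 0.2374 and g(1) = 1 − Σzᵢ/Kᵢ = -0.3608, so a root lies in (0, 1).
Newton–Raphson from β = 0.5:
  β = 0.5000: g = 0.02839, g' = -0.4722 → β = 0.5601
  β = 0.5601: g = -0.00098, g' = -0.5062 → β = 0.5582
Converged at β = 0.5582.
Then V = β·F = 0.5582·94.2 = 52.6 mol/h and L = F − V = 41.6 mol/h.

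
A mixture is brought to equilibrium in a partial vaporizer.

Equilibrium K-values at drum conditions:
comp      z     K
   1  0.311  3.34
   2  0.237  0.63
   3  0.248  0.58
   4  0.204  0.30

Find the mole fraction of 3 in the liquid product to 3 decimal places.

Let ψ = V/F and solve Σ zᵢ(Kᵢ−1)/(1+ψ(Kᵢ−1)) = 0.
Feasibility: ΣzᵢKᵢ = 1.393, Σzᵢ/Kᵢ = 1.577 — both > 1, two phases present.
Newton iteration, ψ⁰ = 0.46:
  ψ = 0.460: g = -0.0949, g' = -0.727 → ψ = 0.329
  ψ = 0.329: g = 0.0046, g' = -0.813 → ψ = 0.335
Converged at ψ = 0.335.
Compositions from xᵢ = zᵢ/(1+ψ(Kᵢ−1)), yᵢ = Kᵢxᵢ:
  1: x = 0.174, y = 0.582
  2: x = 0.271, y = 0.170
  3: x = 0.289, y = 0.167
  4: x = 0.267, y = 0.080

x_3 = 0.289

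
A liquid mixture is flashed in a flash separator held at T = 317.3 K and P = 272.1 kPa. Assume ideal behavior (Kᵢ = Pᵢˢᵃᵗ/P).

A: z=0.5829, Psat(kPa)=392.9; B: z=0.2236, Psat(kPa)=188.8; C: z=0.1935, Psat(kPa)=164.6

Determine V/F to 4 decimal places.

Raoult's law: Kᵢ = Pᵢˢᵃᵗ/P = Pᵢˢᵃᵗ/272.1.
  K_A = 392.9/272.1 = 1.443954, K_B = 188.8/272.1 = 0.693863, K_C = 164.6/272.1 = 0.604925
Rachford–Rice: g(V/F) = Σ zᵢ(Kᵢ−1)/(1+V/F(Kᵢ−1)) = 0.
Check two-phase: ΣzᵢKᵢ = 1.1139 > 1 and Σzᵢ/Kᵢ = 1.0458 > 1, so g(0) = 0.1139 > 0 and g(1) = -0.0458 < 0.
Newton iteration, V/F⁰ = 0.35:
  V/F = 0.3500: g = 0.05860, g' = -0.1530 → V/F = 0.7329
  V/F = 0.7329: g = -0.00061, g' = -0.1601 → V/F = 0.7291
Converged at V/F = 0.7291.

V/F = 0.7291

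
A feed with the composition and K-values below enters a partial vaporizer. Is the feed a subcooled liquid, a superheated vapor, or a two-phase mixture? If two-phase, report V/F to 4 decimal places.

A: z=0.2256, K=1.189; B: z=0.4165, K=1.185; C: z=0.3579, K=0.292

subcooled liquid

ΣzᵢKᵢ = 0.8663; Σzᵢ/Kᵢ = 1.7669.
Since ΣzᵢKᵢ < 1 the mixture is below its bubble point — single liquid phase.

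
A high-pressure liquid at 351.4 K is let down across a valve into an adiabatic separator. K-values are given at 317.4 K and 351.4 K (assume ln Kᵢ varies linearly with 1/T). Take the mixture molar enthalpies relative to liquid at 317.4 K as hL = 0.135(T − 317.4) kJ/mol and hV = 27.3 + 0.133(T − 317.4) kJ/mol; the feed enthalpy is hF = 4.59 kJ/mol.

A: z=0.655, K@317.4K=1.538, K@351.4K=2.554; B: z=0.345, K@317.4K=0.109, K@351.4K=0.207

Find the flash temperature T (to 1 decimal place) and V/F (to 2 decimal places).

T = 319.5 K, V/F = 0.16

Adiabatic flash: solve Rachford–Rice at each trial T, then check hF = ψ·hV(T) + (1−ψ)·hL(T).
  T = 317.4 K: K = (1.538, 0.109), RR gives ψ = 0.094, H_out = 2.563 kJ/mol
  T = 351.4 K: K = (2.554, 0.207), RR gives ψ = 0.604, H_out = 21.037 kJ/mol
  T = 334.4 K: K = (2.008, 0.153), RR gives ψ = 0.431, H_out = 14.037 kJ/mol
  T = 325.9 K: K = (1.763, 0.130), RR gives ψ = 0.301, H_out = 9.347 kJ/mol
  T = 321.6 K: K = (1.647, 0.119), RR gives ψ = 0.210, H_out = 6.301 kJ/mol
  T = 319.5 K: K = (1.592, 0.114), RR gives ψ = 0.156, H_out = 4.550 kJ/mol
Linear interpolation between T = 319.5 (H_out = 4.550) and T = 321.6 (H_out = 6.301) on hF = 4.59 gives T ≈ 319.5 K, at which ψ = 0.16.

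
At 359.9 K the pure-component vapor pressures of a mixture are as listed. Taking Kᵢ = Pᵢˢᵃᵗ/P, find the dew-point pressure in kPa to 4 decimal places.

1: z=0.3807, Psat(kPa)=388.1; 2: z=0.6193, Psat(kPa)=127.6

At the dew point ψ → 1, so Σzᵢ/Kᵢ = 1 with Kᵢ = Pᵢˢᵃᵗ/P ⇒ 1/P = Σzᵢ/Pᵢˢᵃᵗ.
1/P = 0.3807/388.1 + 0.6193/127.6 = 0.0058344 ⇒ P = 171.3978 kPa

Pdew = 171.3978 kPa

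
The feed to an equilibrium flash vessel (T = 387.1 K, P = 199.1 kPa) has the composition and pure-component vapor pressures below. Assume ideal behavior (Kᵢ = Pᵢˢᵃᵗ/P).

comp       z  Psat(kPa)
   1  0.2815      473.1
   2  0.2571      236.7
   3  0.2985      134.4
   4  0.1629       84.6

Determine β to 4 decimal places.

Raoult's law: Kᵢ = Pᵢˢᵃᵗ/P = Pᵢˢᵃᵗ/199.1.
  K_1 = 473.1/199.1 = 2.376193, K_2 = 236.7/199.1 = 1.188850, K_3 = 134.4/199.1 = 0.675038, K_4 = 84.6/199.1 = 0.424912
Material balance + equilibrium reduce to Σ zᵢ(Kᵢ−1)/(1+β(Kᵢ−1)) = 0.
Feasibility: ΣzᵢKᵢ = 1.2453, Σzᵢ/Kᵢ = 1.1603 — both > 1, two phases present.
Newton iteration, β⁰ = 0.5:
  β = 0.5000: g = 0.02654, g' = -0.3458 → β = 0.5767
  β = 0.5767: g = 0.00021, g' = -0.3415 → β = 0.5774
Converged at β = 0.5774.

β = 0.5774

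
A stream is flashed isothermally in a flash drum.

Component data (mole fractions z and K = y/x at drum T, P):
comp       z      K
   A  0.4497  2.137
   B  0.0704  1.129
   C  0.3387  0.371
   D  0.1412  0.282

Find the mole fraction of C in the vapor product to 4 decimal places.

y_C = 0.1545

Let ψ = V/F and solve Σ zᵢ(Kᵢ−1)/(1+ψ(Kᵢ−1)) = 0.
Feasibility: ΣzᵢKᵢ = 1.2060, Σzᵢ/Kᵢ = 1.6864 — both > 1, two phases present.
Newton iteration, ψ⁰ = 0.67:
  ψ = 0.6700: g = -0.26500, g' = -0.8589 → ψ = 0.3615
  ψ = 0.3615: g = -0.04159, g' = -0.6503 → ψ = 0.2975
  ψ = 0.2975: g = -0.00019, g' = -0.6462 → ψ = 0.2972
Converged at ψ = 0.2972.
Compositions from xᵢ = zᵢ/(1+ψ(Kᵢ−1)), yᵢ = Kᵢxᵢ:
  A: x = 0.3361, y = 0.7183
  B: x = 0.0678, y = 0.0765
  C: x = 0.4166, y = 0.1545
  D: x = 0.1795, y = 0.0506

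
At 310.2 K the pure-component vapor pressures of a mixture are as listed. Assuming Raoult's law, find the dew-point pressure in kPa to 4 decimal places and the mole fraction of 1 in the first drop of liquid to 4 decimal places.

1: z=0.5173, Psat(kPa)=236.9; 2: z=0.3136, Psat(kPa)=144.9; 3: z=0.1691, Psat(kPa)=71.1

At the dew point ψ → 1, so Σzᵢ/Kᵢ = 1 with Kᵢ = Pᵢˢᵃᵗ/P ⇒ 1/P = Σzᵢ/Pᵢˢᵃᵗ.
1/P = 0.5173/236.9 + 0.3136/144.9 + 0.1691/71.1 = 0.0067262 ⇒ P = 148.6721 kPa
xᵢ = zᵢP/Pᵢˢᵃᵗ ⇒ x_1 = 0.5173·148.6721/236.9 = 0.3246

Pdew = 148.6721 kPa, x_1 = 0.3246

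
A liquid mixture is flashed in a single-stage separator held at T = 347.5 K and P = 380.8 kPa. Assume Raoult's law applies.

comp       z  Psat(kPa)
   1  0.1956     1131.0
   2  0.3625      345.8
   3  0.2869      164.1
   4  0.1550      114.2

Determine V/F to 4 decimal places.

V/F = 0.0979

Raoult's law: Kᵢ = Pᵢˢᵃᵗ/P = Pᵢˢᵃᵗ/380.8.
  K_1 = 1131.0/380.8 = 2.970063, K_2 = 345.8/380.8 = 0.908088, K_3 = 164.1/380.8 = 0.430935, K_4 = 114.2/380.8 = 0.299895
Material balance + equilibrium reduce to Σ zᵢ(Kᵢ−1)/(1+V/F(Kᵢ−1)) = 0.
Check two-phase: ΣzᵢKᵢ = 1.0802 > 1 and Σzᵢ/Kᵢ = 1.6477 > 1, so g(0) = 0.0802 > 0 and g(1) = -0.6477 < 0.
Iterate (Newton) starting at V/F = 0.36:
  V/F = 0.3600: g = -0.15942, g' = -0.5459 → V/F = 0.0680
  V/F = 0.0680: g = 0.02255, g' = -0.7779 → V/F = 0.0969
  V/F = 0.0969: g = 0.00072, g' = -0.7298 → V/F = 0.0979
Converged at V/F = 0.0979.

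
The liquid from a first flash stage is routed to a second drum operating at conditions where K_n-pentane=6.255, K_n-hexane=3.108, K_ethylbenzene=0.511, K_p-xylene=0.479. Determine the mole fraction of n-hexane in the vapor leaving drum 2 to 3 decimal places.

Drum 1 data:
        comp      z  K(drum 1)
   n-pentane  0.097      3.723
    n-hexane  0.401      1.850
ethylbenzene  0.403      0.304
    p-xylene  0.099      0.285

y_n-hexane (drum 2) = 0.487

Drum 1:
Iterate (Newton) starting at ψ₁ = 0.5:
  ψ₁ = 0.500: g = -0.1893, g' = -0.853 → ψ₁ = 0.278
  ψ₁ = 0.278: g = -0.0102, g' = -0.801 → ψ₁ = 0.265
Converged at ψ₁ = 0.265.
Drum-1 compositions:
  n-pentane: x = 0.056, y = 0.210
  n-hexane: x = 0.327, y = 0.605
  ethylbenzene: x = 0.494, y = 0.150
  p-xylene: x = 0.122, y = 0.035
Drum-2 feed = drum-1 liquid: z₂ = (0.0563, 0.3272, 0.4943, 0.1222).
Drum 2:
Let ψ₂ = V/F and solve Σ zᵢ(Kᵢ−1)/(1+ψ₂(Kᵢ−1)) = 0.
Feasibility: ΣzᵢKᵢ = 1.680, Σzᵢ/Kᵢ = 1.337 — both > 1, two phases present.
Iterate (Newton) starting at ψ₂ = 0.53:
  ψ₂ = 0.530: g = -0.0103, g' = -0.712 → ψ₂ = 0.516
Converged at ψ₂ = 0.516.
  n-pentane: x = 0.015, y = 0.095
  n-hexane: x = 0.157, y = 0.487
  ethylbenzene: x = 0.661, y = 0.338
  p-xylene: x = 0.167, y = 0.080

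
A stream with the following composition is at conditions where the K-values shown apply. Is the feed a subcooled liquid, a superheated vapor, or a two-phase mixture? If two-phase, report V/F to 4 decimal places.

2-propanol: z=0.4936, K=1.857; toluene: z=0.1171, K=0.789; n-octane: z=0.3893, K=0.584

two-phase, V/F = 0.7245

ΣzᵢKᵢ = 1.2364; Σzᵢ/Kᵢ = 1.0808.
Both exceed 1, so a two-phase solution exists.
Let ψ = V/F and solve Σ zᵢ(Kᵢ−1)/(1+ψ(Kᵢ−1)) = 0.
Iterate (Newton) starting at ψ = 0.5:
  ψ = 0.5000: g = 0.06402, g' = -0.2916 → ψ = 0.7196
  ψ = 0.7196: g = 0.00139, g' = -0.2832 → ψ = 0.7245
Converged at ψ = 0.7245.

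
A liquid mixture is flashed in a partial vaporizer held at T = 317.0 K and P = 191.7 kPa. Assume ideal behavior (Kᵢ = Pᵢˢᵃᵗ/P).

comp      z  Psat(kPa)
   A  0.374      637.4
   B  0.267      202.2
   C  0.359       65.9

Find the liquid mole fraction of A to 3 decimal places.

Raoult's law: Kᵢ = Pᵢˢᵃᵗ/P = Pᵢˢᵃᵗ/191.7.
  K_A = 637.4/191.7 = 3.32499, K_B = 202.2/191.7 = 1.05477, K_C = 65.9/191.7 = 0.34377
Newton–Raphson from ψ = 0.61:
  ψ = 0.610: g = -0.0191, g' = -0.776 → ψ = 0.585
Converged at ψ = 0.585.
Compositions from xᵢ = zᵢ/(1+ψ(Kᵢ−1)), yᵢ = Kᵢxᵢ:
  A: x = 0.158, y = 0.527
  B: x = 0.259, y = 0.273
  C: x = 0.583, y = 0.200

x_A = 0.158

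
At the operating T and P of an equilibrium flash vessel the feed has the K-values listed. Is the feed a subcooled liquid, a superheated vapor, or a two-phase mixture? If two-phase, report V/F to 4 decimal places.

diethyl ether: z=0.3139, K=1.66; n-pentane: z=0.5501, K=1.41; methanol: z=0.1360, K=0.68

superheated vapor

ΣzᵢKᵢ = 1.3892; Σzᵢ/Kᵢ = 0.7792.
Since Σzᵢ/Kᵢ < 1 the mixture is above its dew point — single vapor phase.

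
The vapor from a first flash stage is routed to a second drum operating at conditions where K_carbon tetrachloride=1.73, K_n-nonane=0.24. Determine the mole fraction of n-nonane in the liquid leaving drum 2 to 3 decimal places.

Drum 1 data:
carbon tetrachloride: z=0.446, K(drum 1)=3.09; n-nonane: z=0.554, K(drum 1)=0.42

Drum 1:
Iterate (Newton) starting at ψ₁ = 0.5:
  ψ₁ = 0.500: g = 0.0033, g' = -0.836 → ψ₁ = 0.504
Converged at ψ₁ = 0.504.
Drum-1 compositions:
  carbon tetrachloride: x = 0.217, y = 0.671
  n-nonane: x = 0.783, y = 0.329
Drum-2 feed = drum-1 vapor: z₂ = (0.6712, 0.3288).
Drum 2:
Rachford–Rice: g(ψ₂) = Σ zᵢ(Kᵢ−1)/(1+ψ₂(Kᵢ−1)) = 0.
Check two-phase: ΣzᵢKᵢ = 1.240 > 1 and Σzᵢ/Kᵢ = 1.758 > 1, so g(0) = 0.240 > 0 and g(1) = -0.758 < 0.
Binary case is linear: z₁(K₁−1)(1+ψ₂(K₂−1)) + z₂(K₂−1)(1+ψ₂(K₁−1)) = 0
⇒ ψ₂ = [z₁(K₁−1)+z₂(K₂−1)] / [−(K₁−1)(K₂−1)] = 0.2401/0.5548 = 0.433
  carbon tetrachloride: x = 0.510, y = 0.882
  n-nonane: x = 0.490, y = 0.118

x_n-nonane (drum 2) = 0.490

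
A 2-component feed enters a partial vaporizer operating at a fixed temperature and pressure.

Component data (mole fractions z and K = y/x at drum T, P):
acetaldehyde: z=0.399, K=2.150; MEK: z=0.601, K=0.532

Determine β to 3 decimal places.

Newton–Raphson from β = 0.5:
  β = 0.500: g = -0.0759, g' = -0.437 → β = 0.326
  β = 0.326: g = 0.0016, g' = -0.462 → β = 0.330
Converged at β = 0.330.

β = 0.330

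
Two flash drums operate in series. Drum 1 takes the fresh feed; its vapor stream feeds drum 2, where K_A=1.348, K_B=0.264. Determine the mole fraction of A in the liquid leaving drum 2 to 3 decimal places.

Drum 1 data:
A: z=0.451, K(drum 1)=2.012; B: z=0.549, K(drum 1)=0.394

x_A (drum 2) = 0.679

Drum 1:
Binary case is linear: z₁(K₁−1)(1+ψ₁(K₂−1)) + z₂(K₂−1)(1+ψ₁(K₁−1)) = 0
⇒ ψ₁ = [z₁(K₁−1)+z₂(K₂−1)] / [−(K₁−1)(K₂−1)] = 0.1237/0.6133 = 0.202
Drum-1 compositions:
  A: x = 0.375, y = 0.754
  B: x = 0.625, y = 0.246
Drum-2 feed = drum-1 vapor: z₂ = (0.7536, 0.2464).
Drum 2:
Let ψ₂ = V/F and solve Σ zᵢ(Kᵢ−1)/(1+ψ₂(Kᵢ−1)) = 0.
g(0) = ΣzᵢKᵢ − 1 = 0.081 and g(1) = 1 − Σzᵢ/Kᵢ = -0.492, so a root lies in (0, 1).
Binary case is linear: z₁(K₁−1)(1+ψ₂(K₂−1)) + z₂(K₂−1)(1+ψ₂(K₁−1)) = 0
⇒ ψ₂ = [z₁(K₁−1)+z₂(K₂−1)] / [−(K₁−1)(K₂−1)] = 0.0809/0.2561 = 0.316
  A: x = 0.679, y = 0.915
  B: x = 0.321, y = 0.085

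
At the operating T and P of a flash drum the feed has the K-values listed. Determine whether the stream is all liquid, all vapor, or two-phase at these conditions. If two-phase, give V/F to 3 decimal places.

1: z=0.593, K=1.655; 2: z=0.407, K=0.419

two-phase, V/F = 0.399

ΣzᵢKᵢ = 1.152; Σzᵢ/Kᵢ = 1.330.
Both exceed 1, so a two-phase solution exists.
Rachford–Rice: g(ψ) = Σ zᵢ(Kᵢ−1)/(1+ψ(Kᵢ−1)) = 0.
Binary case is linear: z₁(K₁−1)(1+ψ(K₂−1)) + z₂(K₂−1)(1+ψ(K₁−1)) = 0
⇒ ψ = [z₁(K₁−1)+z₂(K₂−1)] / [−(K₁−1)(K₂−1)] = 0.1519/0.3806 = 0.399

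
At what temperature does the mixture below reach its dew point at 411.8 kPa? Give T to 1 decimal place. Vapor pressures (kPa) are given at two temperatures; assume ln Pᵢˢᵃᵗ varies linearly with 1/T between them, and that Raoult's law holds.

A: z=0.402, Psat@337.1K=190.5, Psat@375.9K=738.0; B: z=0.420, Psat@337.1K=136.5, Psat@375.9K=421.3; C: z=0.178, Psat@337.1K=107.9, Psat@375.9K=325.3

Dew-point temperature: Σzᵢ·P/Pᵢˢᵃᵗ(T) = 1. Interpolate ln Pᵢˢᵃᵗ = aᵢ + bᵢ/T.
  T = 337.1 K: ΣzᵢP/Pᵢˢᵃᵗ = 2.8154
  T = 375.9 K: ΣzᵢP/Pᵢˢᵃᵗ = 0.8602
  T = 356.5 K: ΣzᵢP/Pᵢˢᵃᵗ = 1.5047
  T = 366.2 K: ΣzᵢP/Pᵢˢᵃᵗ = 1.1289
  T = 371.0 K: ΣzᵢP/Pᵢˢᵃᵗ = 0.9850
  T = 368.6 K: ΣzᵢP/Pᵢˢᵃᵗ = 1.0540
Interpolating between 368.6 K and 371.0 K gives T ≈ 370.5 K.

T = 370.5 K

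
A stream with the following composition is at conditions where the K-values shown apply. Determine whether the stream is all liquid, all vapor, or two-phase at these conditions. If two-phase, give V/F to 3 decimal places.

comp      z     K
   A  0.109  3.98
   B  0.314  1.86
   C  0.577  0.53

ΣzᵢKᵢ = 1.324; Σzᵢ/Kᵢ = 1.285.
Both exceed 1, so a two-phase solution exists.
Material balance + equilibrium reduce to Σ zᵢ(Kᵢ−1)/(1+ψ(Kᵢ−1)) = 0.
Iterate (Newton) starting at ψ = 0.68:
  ψ = 0.680: g = -0.1209, g' = -0.473 → ψ = 0.425
  ψ = 0.425: g = 0.0023, g' = -0.512 → ψ = 0.429
Converged at ψ = 0.429.

two-phase, V/F = 0.429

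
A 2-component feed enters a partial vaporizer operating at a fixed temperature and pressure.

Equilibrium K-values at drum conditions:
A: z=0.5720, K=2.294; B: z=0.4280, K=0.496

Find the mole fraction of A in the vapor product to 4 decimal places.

y_A = 0.6430

Material balance + equilibrium reduce to Σ zᵢ(Kᵢ−1)/(1+ψ(Kᵢ−1)) = 0.
Feasibility: ΣzᵢKᵢ = 1.5245, Σzᵢ/Kᵢ = 1.1122 — both > 1, two phases present.
Newton iteration, ψ⁰ = 0.5:
  ψ = 0.5000: g = 0.16102, g' = -0.5474 → ψ = 0.7942
  ψ = 0.7942: g = 0.00537, g' = -0.5352 → ψ = 0.8042
Converged at ψ = 0.8042.
Compositions from xᵢ = zᵢ/(1+ψ(Kᵢ−1)), yᵢ = Kᵢxᵢ:
  A: x = 0.2803, y = 0.6430
  B: x = 0.7197, y = 0.3570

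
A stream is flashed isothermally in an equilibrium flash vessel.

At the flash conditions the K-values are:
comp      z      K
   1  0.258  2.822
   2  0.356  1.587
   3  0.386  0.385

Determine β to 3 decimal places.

Let β = V/F and solve Σ zᵢ(Kᵢ−1)/(1+β(Kᵢ−1)) = 0.
Check two-phase: ΣzᵢKᵢ = 1.442 > 1 and Σzᵢ/Kᵢ = 1.318 > 1, so g(0) = 0.442 > 0 and g(1) = -0.318 < 0.
Newton–Raphson from β = 0.5:
  β = 0.500: g = 0.0647, g' = -0.612 → β = 0.606
  β = 0.606: g = -0.0007, g' = -0.631 → β = 0.605
Converged at β = 0.605.

β = 0.605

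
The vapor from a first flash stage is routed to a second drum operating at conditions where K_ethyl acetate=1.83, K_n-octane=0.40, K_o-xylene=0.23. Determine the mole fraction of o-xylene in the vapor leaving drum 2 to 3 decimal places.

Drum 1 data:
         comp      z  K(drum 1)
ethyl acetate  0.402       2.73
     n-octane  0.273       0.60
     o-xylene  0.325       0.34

Drum 1:
Material balance + equilibrium reduce to Σ zᵢ(Kᵢ−1)/(1+ψ₁(Kᵢ−1)) = 0.
Check two-phase: ΣzᵢKᵢ = 1.372 > 1 and Σzᵢ/Kᵢ = 1.558 > 1, so g(0) = 0.372 > 0 and g(1) = -0.558 < 0.
Newton–Raphson from ψ₁ = 0.5:
  ψ₁ = 0.500: g = -0.0837, g' = -0.730 → ψ₁ = 0.385
  ψ₁ = 0.385: g = 0.0006, g' = -0.749 → ψ₁ = 0.386
Converged at ψ₁ = 0.386.
Drum-1 compositions:
  ethyl acetate: x = 0.241, y = 0.658
  n-octane: x = 0.323, y = 0.194
  o-xylene: x = 0.436, y = 0.148
Drum-2 feed = drum-1 vapor: z₂ = (0.6580, 0.1937, 0.1483).
Drum 2:
Rachford–Rice: g(ψ₂) = Σ zᵢ(Kᵢ−1)/(1+ψ₂(Kᵢ−1)) = 0.
g(0) = ΣzᵢKᵢ − 1 = 0.316 and g(1) = 1 − Σzᵢ/Kᵢ = -0.489, so a root lies in (0, 1).
Iterate (Newton) starting at ψ₂ = 0.5:
  ψ₂ = 0.500: g = 0.0343, g' = -0.601 → ψ₂ = 0.557
  ψ₂ = 0.557: g = -0.0010, g' = -0.639 → ψ₂ = 0.555
Converged at ψ₂ = 0.555.
  ethyl acetate: x = 0.450, y = 0.824
  n-octane: x = 0.291, y = 0.116
  o-xylene: x = 0.259, y = 0.060

y_o-xylene (drum 2) = 0.060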